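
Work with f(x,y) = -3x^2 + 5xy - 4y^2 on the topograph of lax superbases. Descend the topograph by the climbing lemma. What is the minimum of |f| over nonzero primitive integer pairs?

translate: b→1 (≡-5 mod 6), so (3,-5,4)→(3,1,2)
flip: (3,1,2)→(2,-1,3)
reduced (well bottom): (2,-1,3) with a≤c, −a<b≤a
well minimum |f| = |-2| = 2 (negative-definite)

2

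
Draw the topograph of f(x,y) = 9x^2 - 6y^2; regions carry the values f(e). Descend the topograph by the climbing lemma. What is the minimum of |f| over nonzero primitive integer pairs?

descent: ρ → (-6,12,3)  [lands on river]
river: ρ → (3,12,-6)
closes: descent 1, river 2
min |a| on river = 3

3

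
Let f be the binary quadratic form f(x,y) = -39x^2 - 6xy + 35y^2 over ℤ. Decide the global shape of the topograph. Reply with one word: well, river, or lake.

D = b²−4ac = (-6)² − 4·(-39)·35 = 5496
D > 0 non-square ⇒ indefinite ⇒ periodic river

river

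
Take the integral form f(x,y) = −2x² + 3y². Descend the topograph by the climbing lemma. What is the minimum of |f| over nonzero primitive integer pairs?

descent: ρ → (3,0,-2)
descent: ρ → (-2,4,1)  [lands on river]
river: ρ → (1,4,-2)
closes: descent 2, river 2
min |a| on river = 1

1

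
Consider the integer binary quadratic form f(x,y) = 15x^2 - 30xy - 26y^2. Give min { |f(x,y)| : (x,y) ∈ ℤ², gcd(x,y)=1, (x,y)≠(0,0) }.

descent: ρ → (-26,30,15)  [lands on river]
river: ρ → (15,30,-26)
river: ρ → (-26,22,19)
river: ρ → (19,16,-29)
river: ρ → (-29,42,6)
river: ρ → (6,42,-29)
river: ρ → (-29,16,19)
river: ρ → (19,22,-26)
closes: descent 1, river 8
min |a| on river = 6

6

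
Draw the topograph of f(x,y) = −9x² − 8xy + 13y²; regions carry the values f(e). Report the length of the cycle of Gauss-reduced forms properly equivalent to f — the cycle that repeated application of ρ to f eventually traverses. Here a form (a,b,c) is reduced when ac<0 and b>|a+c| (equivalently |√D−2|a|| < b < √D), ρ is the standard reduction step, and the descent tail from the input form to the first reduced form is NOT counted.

D = 532, ⌊√D⌋ = 23
descent: ρ → (13,8,-9)  [lands on river]
river: ρ → (-9,10,12)
river: ρ → (12,14,-7)
river: ρ → (-7,14,12)
river: ρ → (12,10,-9)
river: ρ → (-9,8,13)
river: ρ → (13,18,-4)
river: ρ → (-4,22,3)
river: ρ → (3,20,-11)
river: ρ → (-11,2,12)
river: ρ → (12,22,-1)
river: ρ → (-1,22,12)
river: ρ → (12,2,-11)
river: ρ → (-11,20,3)
river: ρ → (3,22,-4)
river: ρ → (-4,18,13)
ρ-cycle length = 16 (tail of 1 descent step not counted)

16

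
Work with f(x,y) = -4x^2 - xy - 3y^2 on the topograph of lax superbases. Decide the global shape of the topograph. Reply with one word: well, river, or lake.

D = b²−4ac = (-1)² − 4·(-4)·(-3) = -47
D < 0 ⇒ definite ⇒ every region one sign ⇒ single well

well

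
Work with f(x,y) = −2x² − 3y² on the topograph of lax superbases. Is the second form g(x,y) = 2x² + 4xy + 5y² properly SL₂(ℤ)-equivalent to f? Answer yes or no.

D₁ = -24, D₂ = -24
f is negative-definite; reduce −f:
−f: reduced (well bottom): (2,0,3) with a≤c, −a<b≤a
flip sign back: reduced form of f is (-2,0,-3)
g: translate: b→0 (≡4 mod 4), so (2,4,5)→(2,0,3)
g: reduced (well bottom): (2,0,3) with a≤c, −a<b≤a
reduced forms (-2, 0, -3) vs (2, 0, 3) ⇒ inequivalent

no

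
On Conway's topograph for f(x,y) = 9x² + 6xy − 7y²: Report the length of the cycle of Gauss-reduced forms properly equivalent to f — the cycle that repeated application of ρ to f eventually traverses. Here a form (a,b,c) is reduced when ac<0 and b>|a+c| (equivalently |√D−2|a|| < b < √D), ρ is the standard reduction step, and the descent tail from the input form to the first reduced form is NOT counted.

D = 288, ⌊√D⌋ = 16
river: ρ → (-7,8,8)
river: ρ → (8,8,-7)
river: ρ → (-7,6,9)
river: ρ → (9,12,-4)
river: ρ → (-4,12,9)
river: ρ → (9,6,-7)
ρ-cycle length = 6 (tail of 0 descent steps not counted)

6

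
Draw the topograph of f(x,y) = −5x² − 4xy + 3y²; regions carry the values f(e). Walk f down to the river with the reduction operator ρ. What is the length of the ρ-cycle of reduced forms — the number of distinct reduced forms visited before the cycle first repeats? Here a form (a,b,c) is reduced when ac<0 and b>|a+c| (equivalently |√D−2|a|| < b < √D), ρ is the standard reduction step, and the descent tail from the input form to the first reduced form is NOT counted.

D = 76, ⌊√D⌋ = 8
descent: ρ → (3,4,-5)  [lands on river]
river: ρ → (-5,6,2)
river: ρ → (2,6,-5)
river: ρ → (-5,4,3)
river: ρ → (3,8,-1)
river: ρ → (-1,8,3)
ρ-cycle length = 6 (tail of 1 descent step not counted)

6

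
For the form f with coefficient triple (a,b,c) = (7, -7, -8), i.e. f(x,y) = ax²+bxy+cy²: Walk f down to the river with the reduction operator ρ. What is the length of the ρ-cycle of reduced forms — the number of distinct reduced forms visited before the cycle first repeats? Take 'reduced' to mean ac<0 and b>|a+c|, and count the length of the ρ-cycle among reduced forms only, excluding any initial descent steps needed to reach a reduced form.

D = 273, ⌊√D⌋ = 16
descent: ρ → (-8,7,7)  [lands on river]
river: ρ → (7,7,-8)
river: ρ → (-8,9,6)
river: ρ → (6,15,-2)
river: ρ → (-2,13,13)
river: ρ → (13,13,-2)
river: ρ → (-2,15,6)
river: ρ → (6,9,-8)
ρ-cycle length = 8 (tail of 1 descent step not counted)

8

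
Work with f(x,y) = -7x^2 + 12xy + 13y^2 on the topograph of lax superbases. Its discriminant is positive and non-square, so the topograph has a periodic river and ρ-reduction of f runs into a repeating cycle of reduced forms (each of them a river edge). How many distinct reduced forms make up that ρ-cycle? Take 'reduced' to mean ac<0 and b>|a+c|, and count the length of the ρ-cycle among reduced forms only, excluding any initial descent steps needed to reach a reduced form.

D = 508, ⌊√D⌋ = 22
river: ρ → (13,14,-6)
river: ρ → (-6,22,1)
river: ρ → (1,22,-6)
river: ρ → (-6,14,13)
river: ρ → (13,12,-7)
river: ρ → (-7,16,9)
river: ρ → (9,20,-3)
river: ρ → (-3,22,2)
river: ρ → (2,22,-3)
river: ρ → (-3,20,9)
river: ρ → (9,16,-7)
river: ρ → (-7,12,13)
ρ-cycle length = 12 (tail of 0 descent steps not counted)

12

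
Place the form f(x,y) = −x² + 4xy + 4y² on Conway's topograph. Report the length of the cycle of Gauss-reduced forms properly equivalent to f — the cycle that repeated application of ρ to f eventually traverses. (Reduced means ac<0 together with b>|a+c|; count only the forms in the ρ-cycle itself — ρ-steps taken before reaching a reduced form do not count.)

D = 32, ⌊√D⌋ = 5
river: ρ → (4,4,-1)
river: ρ → (-1,4,4)
ρ-cycle length = 2 (tail of 0 descent steps not counted)

2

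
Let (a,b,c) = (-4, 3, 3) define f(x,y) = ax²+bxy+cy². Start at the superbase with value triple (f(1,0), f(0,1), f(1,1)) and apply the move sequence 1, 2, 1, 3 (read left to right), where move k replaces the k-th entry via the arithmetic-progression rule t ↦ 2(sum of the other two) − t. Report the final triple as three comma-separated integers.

start (-4,3,2) = (f(1,0),f(0,1),f(1,1))
replace slot 1: 2·(3+2) − (-4) = 14 → (14,3,2)
replace slot 2: 2·(14+2) − 3 = 29 → (14,29,2)
replace slot 1: 2·(29+2) − 14 = 48 → (48,29,2)
replace slot 3: 2·(48+29) − 2 = 152 → (48,29,152)

48,29,152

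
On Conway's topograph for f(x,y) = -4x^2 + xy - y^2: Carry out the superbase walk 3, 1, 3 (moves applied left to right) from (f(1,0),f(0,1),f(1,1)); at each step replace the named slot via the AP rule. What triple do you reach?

start (-4,-1,-4) = (f(1,0),f(0,1),f(1,1))
replace slot 3: 2·((-4)+(-1)) − (-4) = -6 → (-4,-1,-6)
replace slot 1: 2·((-1)+(-6)) − (-4) = -10 → (-10,-1,-6)
replace slot 3: 2·((-10)+(-1)) − (-6) = -16 → (-10,-1,-16)

-10,-1,-16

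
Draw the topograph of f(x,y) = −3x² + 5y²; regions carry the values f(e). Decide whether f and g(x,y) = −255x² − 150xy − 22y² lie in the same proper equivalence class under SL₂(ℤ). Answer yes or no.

D₁ = 60, D₂ = 60
river cycle of f (length 2): (-3, 6, 2), (2, 6, -3)
river cycle of g (length 2): (-3, 6, 2), (2, 6, -3)
cycles coincide ⇒ equivalent

yes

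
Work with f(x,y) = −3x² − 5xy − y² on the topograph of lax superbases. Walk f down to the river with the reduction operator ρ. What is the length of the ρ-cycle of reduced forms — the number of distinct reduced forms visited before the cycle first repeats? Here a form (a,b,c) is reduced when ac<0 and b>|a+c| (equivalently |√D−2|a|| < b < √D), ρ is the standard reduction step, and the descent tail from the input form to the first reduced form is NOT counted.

D = 13, ⌊√D⌋ = 3
descent: ρ → (-1,3,1)  [lands on river]
river: ρ → (1,3,-1)
ρ-cycle length = 2 (tail of 1 descent step not counted)

2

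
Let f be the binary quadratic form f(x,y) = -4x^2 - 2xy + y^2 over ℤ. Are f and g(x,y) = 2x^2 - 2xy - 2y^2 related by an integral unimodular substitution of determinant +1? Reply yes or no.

D₁ = 20, D₂ = 20
river cycle of f (length 2): (1, 4, -1), (-1, 4, 1)
river cycle of g (length 2): (-2, 2, 2), (2, 2, -2)
cycles differ ⇒ inequivalent

no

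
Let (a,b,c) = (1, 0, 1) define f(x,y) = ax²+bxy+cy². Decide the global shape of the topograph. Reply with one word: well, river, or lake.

D = b²−4ac = 0² − 4·1·1 = -4
D < 0 ⇒ definite ⇒ every region one sign ⇒ single well

well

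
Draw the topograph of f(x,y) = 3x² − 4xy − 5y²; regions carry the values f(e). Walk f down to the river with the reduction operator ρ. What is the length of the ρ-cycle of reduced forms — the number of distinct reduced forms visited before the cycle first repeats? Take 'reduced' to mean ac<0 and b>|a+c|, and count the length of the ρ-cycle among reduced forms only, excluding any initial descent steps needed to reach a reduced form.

D = 76, ⌊√D⌋ = 8
descent: ρ → (-5,4,3)  [lands on river]
river: ρ → (3,8,-1)
river: ρ → (-1,8,3)
river: ρ → (3,4,-5)
river: ρ → (-5,6,2)
river: ρ → (2,6,-5)
ρ-cycle length = 6 (tail of 1 descent step not counted)

6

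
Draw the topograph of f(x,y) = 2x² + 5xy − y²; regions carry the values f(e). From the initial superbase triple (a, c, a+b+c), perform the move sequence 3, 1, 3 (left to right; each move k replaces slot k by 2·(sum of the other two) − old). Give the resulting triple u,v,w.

start (2,-1,6) = (f(1,0),f(0,1),f(1,1))
replace slot 3: 2·(2+(-1)) − 6 = -4 → (2,-1,-4)
replace slot 1: 2·((-1)+(-4)) − 2 = -12 → (-12,-1,-4)
replace slot 3: 2·((-12)+(-1)) − (-4) = -22 → (-12,-1,-22)

-12,-1,-22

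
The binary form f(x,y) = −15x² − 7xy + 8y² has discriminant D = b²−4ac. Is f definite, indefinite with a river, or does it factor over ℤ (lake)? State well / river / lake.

D = b²−4ac = (-7)² − 4·(-15)·8 = 529
D = 23² is a perfect square ⇒ form factors over ℤ ⇒ lakes

lake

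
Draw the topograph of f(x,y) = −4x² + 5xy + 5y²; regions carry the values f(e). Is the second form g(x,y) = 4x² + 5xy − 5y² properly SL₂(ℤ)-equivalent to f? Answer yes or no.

D₁ = 105, D₂ = 105
river cycle of f (length 6): (5, 5, -4), (-4, 3, 6), (6, 9, -1), (-1, 9, 6), (6, 3, -4), (-4, 5, 5)
river cycle of g (length 6): (-5, 5, 4), (4, 3, -6), (-6, 9, 1), (1, 9, -6), (-6, 3, 4), (4, 5, -5)
cycles differ ⇒ inequivalent

no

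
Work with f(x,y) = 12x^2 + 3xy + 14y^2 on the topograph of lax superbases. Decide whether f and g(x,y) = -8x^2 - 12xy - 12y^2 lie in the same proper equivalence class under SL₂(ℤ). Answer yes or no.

D₁ = -663, D₂ = -240
discriminants differ ⇒ not SL₂(ℤ)-equivalent

no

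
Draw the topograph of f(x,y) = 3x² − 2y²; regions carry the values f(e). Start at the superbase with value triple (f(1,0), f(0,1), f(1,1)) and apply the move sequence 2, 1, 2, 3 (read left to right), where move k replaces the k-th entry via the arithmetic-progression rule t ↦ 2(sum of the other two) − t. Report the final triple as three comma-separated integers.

start (3,-2,1) = (f(1,0),f(0,1),f(1,1))
replace slot 2: 2·(3+1) − (-2) = 10 → (3,10,1)
replace slot 1: 2·(10+1) − 3 = 19 → (19,10,1)
replace slot 2: 2·(19+1) − 10 = 30 → (19,30,1)
replace slot 3: 2·(19+30) − 1 = 97 → (19,30,97)

19,30,97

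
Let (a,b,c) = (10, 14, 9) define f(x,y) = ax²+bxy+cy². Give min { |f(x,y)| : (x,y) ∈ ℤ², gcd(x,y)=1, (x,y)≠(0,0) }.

translate: b→-6 (≡14 mod 20), so (10,14,9)→(10,-6,5)
flip: (10,-6,5)→(5,6,10)
translate: b→-4 (≡6 mod 10), so (5,6,10)→(5,-4,9)
reduced (well bottom): (5,-4,9) with a≤c, −a<b≤a
well minimum = a = 5

5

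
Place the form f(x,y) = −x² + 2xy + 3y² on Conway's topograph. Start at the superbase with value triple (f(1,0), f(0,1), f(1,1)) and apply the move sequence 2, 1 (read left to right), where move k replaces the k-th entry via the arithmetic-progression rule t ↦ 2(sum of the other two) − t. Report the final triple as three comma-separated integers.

start (-1,3,4) = (f(1,0),f(0,1),f(1,1))
replace slot 2: 2·((-1)+4) − 3 = 3 → (-1,3,4)
replace slot 1: 2·(3+4) − (-1) = 15 → (15,3,4)

15,3,4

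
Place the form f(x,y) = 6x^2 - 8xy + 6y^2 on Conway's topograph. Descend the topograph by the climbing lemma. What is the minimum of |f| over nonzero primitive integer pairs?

translate: b→4 (≡-8 mod 12), so (6,-8,6)→(6,4,4)
flip: (6,4,4)→(4,-4,6)
translate: b→4 (≡-4 mod 8), so (4,-4,6)→(4,4,6)
reduced (well bottom): (4,4,6) with a≤c, −a<b≤a
well minimum = a = 4

4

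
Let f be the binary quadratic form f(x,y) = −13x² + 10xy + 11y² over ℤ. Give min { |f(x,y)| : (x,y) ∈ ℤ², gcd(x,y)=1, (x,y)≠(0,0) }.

river: ρ → (11,12,-12)
river: ρ → (-12,12,11)
river: ρ → (11,10,-13)
river: ρ → (-13,16,8)
river: ρ → (8,16,-13)
river: ρ → (-13,10,11)
closes: descent 0, river 6
min |a| on river = 8

8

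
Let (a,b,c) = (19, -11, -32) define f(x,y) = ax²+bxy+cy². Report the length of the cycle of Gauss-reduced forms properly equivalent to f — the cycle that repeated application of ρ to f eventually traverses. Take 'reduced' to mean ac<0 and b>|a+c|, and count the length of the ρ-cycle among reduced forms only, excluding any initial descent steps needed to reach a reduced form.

D = 2553, ⌊√D⌋ = 50
descent: ρ → (-32,11,19)
descent: ρ → (19,27,-24)  [lands on river]
river: ρ → (-24,21,22)
river: ρ → (22,23,-23)
river: ρ → (-23,23,22)
river: ρ → (22,21,-24)
river: ρ → (-24,27,19)
river: ρ → (19,49,-2)
river: ρ → (-2,47,43)
river: ρ → (43,39,-6)
river: ρ → (-6,45,22)
river: ρ → (22,43,-8)
river: ρ → (-8,37,37)
river: ρ → (37,37,-8)
river: ρ → (-8,43,22)
river: ρ → (22,45,-6)
river: ρ → (-6,39,43)
river: ρ → (43,47,-2)
river: ρ → (-2,49,19)
ρ-cycle length = 18 (tail of 2 descent steps not counted)

18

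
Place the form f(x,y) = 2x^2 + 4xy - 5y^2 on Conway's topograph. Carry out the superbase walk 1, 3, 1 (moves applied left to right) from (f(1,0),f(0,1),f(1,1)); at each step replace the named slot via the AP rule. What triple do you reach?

start (2,-5,1) = (f(1,0),f(0,1),f(1,1))
replace slot 1: 2·((-5)+1) − 2 = -10 → (-10,-5,1)
replace slot 3: 2·((-10)+(-5)) − 1 = -31 → (-10,-5,-31)
replace slot 1: 2·((-5)+(-31)) − (-10) = -62 → (-62,-5,-31)

-62,-5,-31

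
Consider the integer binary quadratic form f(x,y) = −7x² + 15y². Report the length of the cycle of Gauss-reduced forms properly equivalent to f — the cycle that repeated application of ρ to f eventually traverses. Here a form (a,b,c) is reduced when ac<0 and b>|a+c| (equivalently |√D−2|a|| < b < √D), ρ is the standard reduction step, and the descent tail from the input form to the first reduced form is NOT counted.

D = 420, ⌊√D⌋ = 20
descent: ρ → (15,0,-7)
descent: ρ → (-7,14,8)  [lands on river]
river: ρ → (8,18,-3)
river: ρ → (-3,18,8)
river: ρ → (8,14,-7)
ρ-cycle length = 4 (tail of 2 descent steps not counted)

4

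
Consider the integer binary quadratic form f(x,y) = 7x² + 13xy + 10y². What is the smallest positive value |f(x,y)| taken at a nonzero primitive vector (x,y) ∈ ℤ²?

translate: b→-1 (≡13 mod 14), so (7,13,10)→(7,-1,4)
flip: (7,-1,4)→(4,1,7)
reduced (well bottom): (4,1,7) with a≤c, −a<b≤a
well minimum = a = 4

4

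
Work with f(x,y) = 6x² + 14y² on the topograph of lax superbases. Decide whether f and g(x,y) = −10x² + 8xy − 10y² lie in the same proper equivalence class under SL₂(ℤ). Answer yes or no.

D₁ = -336, D₂ = -336
f: reduced (well bottom): (6,0,14) with a≤c, −a<b≤a
g is negative-definite; reduce −g:
−g: flip: (10,-8,10)→(10,8,10)
−g: reduced (well bottom): (10,8,10) with a≤c, −a<b≤a
flip sign back: reduced form of g is (-10,-8,-10)
reduced forms (6, 0, 14) vs (-10, -8, -10) ⇒ inequivalent

no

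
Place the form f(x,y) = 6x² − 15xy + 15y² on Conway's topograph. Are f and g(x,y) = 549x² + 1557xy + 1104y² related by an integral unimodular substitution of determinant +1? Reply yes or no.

D₁ = -135, D₂ = -135
f: translate: b→-3 (≡-15 mod 12), so (6,-15,15)→(6,-3,6)
f: flip: (6,-3,6)→(6,3,6)
f: reduced (well bottom): (6,3,6) with a≤c, −a<b≤a
g: translate: b→459 (≡1557 mod 1098), so (549,1557,1104)→(549,459,96)
g: flip: (549,459,96)→(96,-459,549)
g: translate: b→-75 (≡-459 mod 192), so (96,-459,549)→(96,-75,15)
g: flip: (96,-75,15)→(15,75,96)
g: translate: b→15 (≡75 mod 30), so (15,75,96)→(15,15,6)
g: flip: (15,15,6)→(6,-15,15)
g: translate: b→-3 (≡-15 mod 12), so (6,-15,15)→(6,-3,6)
g: flip: (6,-3,6)→(6,3,6)
g: reduced (well bottom): (6,3,6) with a≤c, −a<b≤a
reduced forms (6, 3, 6) vs (6, 3, 6) ⇒ equivalent

yes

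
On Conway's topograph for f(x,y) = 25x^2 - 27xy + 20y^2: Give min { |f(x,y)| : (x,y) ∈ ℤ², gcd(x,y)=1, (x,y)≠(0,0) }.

translate: b→23 (≡-27 mod 50), so (25,-27,20)→(25,23,18)
flip: (25,23,18)→(18,-23,25)
translate: b→13 (≡-23 mod 36), so (18,-23,25)→(18,13,20)
reduced (well bottom): (18,13,20) with a≤c, −a<b≤a
well minimum = a = 18

18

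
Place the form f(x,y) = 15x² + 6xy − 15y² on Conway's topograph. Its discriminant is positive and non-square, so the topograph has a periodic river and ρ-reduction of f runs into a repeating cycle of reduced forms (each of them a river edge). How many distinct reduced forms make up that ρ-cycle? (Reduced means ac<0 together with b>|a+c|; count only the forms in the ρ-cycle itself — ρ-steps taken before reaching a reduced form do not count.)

D = 936, ⌊√D⌋ = 30
river: ρ → (-15,24,6)
river: ρ → (6,24,-15)
river: ρ → (-15,6,15)
river: ρ → (15,24,-6)
river: ρ → (-6,24,15)
river: ρ → (15,6,-15)
ρ-cycle length = 6 (tail of 0 descent steps not counted)

6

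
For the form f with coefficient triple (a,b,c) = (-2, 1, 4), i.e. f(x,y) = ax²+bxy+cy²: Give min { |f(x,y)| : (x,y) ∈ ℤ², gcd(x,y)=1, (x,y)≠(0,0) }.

descent: ρ → (4,-1,-2)
descent: ρ → (-2,5,1)  [lands on river]
river: ρ → (1,5,-2)
river: ρ → (-2,3,3)
river: ρ → (3,3,-2)
closes: descent 2, river 4
min |a| on river = 1

1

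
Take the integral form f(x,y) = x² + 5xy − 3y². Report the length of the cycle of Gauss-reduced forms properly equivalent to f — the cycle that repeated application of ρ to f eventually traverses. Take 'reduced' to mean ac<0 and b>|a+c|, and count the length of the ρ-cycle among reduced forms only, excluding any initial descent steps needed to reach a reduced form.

D = 37, ⌊√D⌋ = 6
river: ρ → (-3,1,3)
river: ρ → (3,5,-1)
river: ρ → (-1,5,3)
river: ρ → (3,1,-3)
river: ρ → (-3,5,1)
river: ρ → (1,5,-3)
ρ-cycle length = 6 (tail of 0 descent steps not counted)

6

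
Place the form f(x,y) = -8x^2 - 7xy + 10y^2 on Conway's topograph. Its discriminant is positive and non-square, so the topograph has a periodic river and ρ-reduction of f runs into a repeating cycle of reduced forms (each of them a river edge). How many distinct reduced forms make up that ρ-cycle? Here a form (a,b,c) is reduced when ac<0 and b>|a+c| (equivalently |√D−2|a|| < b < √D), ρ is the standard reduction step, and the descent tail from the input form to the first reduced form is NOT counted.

D = 369, ⌊√D⌋ = 19
descent: ρ → (10,7,-8)  [lands on river]
river: ρ → (-8,9,9)
river: ρ → (9,9,-8)
river: ρ → (-8,7,10)
river: ρ → (10,13,-5)
river: ρ → (-5,17,4)
river: ρ → (4,15,-9)
river: ρ → (-9,3,10)
river: ρ → (10,17,-2)
river: ρ → (-2,19,1)
river: ρ → (1,19,-2)
river: ρ → (-2,17,10)
river: ρ → (10,3,-9)
river: ρ → (-9,15,4)
river: ρ → (4,17,-5)
river: ρ → (-5,13,10)
ρ-cycle length = 16 (tail of 1 descent step not counted)

16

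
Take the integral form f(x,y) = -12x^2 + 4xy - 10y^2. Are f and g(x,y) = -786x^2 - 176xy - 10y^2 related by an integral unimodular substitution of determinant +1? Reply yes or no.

D₁ = -464, D₂ = -464
f is negative-definite; reduce −f:
−f: flip: (12,-4,10)→(10,4,12)
−f: reduced (well bottom): (10,4,12) with a≤c, −a<b≤a
flip sign back: reduced form of f is (-10,-4,-12)
g is negative-definite; reduce −g:
−g: flip: (786,176,10)→(10,-176,786)
−g: translate: b→4 (≡-176 mod 20), so (10,-176,786)→(10,4,12)
−g: reduced (well bottom): (10,4,12) with a≤c, −a<b≤a
flip sign back: reduced form of g is (-10,-4,-12)
reduced forms (-10, -4, -12) vs (-10, -4, -12) ⇒ equivalent

yes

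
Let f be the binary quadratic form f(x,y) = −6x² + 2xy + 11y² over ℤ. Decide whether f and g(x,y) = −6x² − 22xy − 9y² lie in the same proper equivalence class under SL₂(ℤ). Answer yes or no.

D₁ = 268, D₂ = 268
river cycle of f (length 10): (-6, 14, 3), (3, 16, -1), (-1, 16, 3), (3, 14, -6), (-6, 10, 7), (7, 4, -9), (-9, 14, 2), (2, 14, -9), (-9, 4, 7), (7, 10, -6)
river cycle of g (length 10): (-9, 4, 7), (7, 10, -6), (-6, 14, 3), (3, 16, -1), (-1, 16, 3), (3, 14, -6), (-6, 10, 7), (7, 4, -9), (-9, 14, 2), (2, 14, -9)
cycles coincide ⇒ equivalent

yes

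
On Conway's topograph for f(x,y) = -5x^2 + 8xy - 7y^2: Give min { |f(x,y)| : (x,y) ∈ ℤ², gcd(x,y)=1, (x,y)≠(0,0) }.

translate: b→2 (≡-8 mod 10), so (5,-8,7)→(5,2,4)
flip: (5,2,4)→(4,-2,5)
reduced (well bottom): (4,-2,5) with a≤c, −a<b≤a
well minimum |f| = |-4| = 4 (negative-definite)

4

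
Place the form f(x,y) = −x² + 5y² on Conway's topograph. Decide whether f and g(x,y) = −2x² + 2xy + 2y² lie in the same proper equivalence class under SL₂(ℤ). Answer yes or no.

D₁ = 20, D₂ = 20
river cycle of f (length 2): (-1, 4, 1), (1, 4, -1)
river cycle of g (length 2): (2, 2, -2), (-2, 2, 2)
cycles differ ⇒ inequivalent

no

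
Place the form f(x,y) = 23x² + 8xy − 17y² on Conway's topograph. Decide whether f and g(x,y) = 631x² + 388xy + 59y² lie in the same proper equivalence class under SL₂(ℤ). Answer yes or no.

D₁ = 1628, D₂ = 1628
river cycle of f (length 10): (-17, 26, 14), (14, 30, -13), (-13, 22, 22), (22, 22, -13), (-13, 30, 14), (14, 26, -17), (-17, 8, 23), (23, 38, -2), (-2, 38, 23), (23, 8, -17)
river cycle of g (length 10): (-2, 38, 23), (23, 8, -17), (-17, 26, 14), (14, 30, -13), (-13, 22, 22), (22, 22, -13), (-13, 30, 14), (14, 26, -17), (-17, 8, 23), (23, 38, -2)
cycles coincide ⇒ equivalent

yes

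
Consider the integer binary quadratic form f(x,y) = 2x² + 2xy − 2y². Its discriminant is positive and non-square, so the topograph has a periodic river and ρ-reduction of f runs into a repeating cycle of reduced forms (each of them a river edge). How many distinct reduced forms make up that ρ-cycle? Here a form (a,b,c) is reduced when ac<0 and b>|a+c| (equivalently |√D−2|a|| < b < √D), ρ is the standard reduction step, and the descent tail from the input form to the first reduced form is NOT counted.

D = 20, ⌊√D⌋ = 4
river: ρ → (-2,2,2)
river: ρ → (2,2,-2)
ρ-cycle length = 2 (tail of 0 descent steps not counted)

2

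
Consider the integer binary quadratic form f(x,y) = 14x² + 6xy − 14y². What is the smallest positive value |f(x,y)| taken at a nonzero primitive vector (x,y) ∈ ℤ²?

river: ρ → (-14,22,6)
river: ρ → (6,26,-6)
river: ρ → (-6,22,14)
river: ρ → (14,6,-14)
closes: descent 0, river 4
min |a| on river = 6

6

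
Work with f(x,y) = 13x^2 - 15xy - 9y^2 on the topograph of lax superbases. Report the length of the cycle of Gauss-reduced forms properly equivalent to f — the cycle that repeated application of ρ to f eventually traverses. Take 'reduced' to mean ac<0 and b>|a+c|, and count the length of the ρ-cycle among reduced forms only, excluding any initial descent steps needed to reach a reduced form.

D = 693, ⌊√D⌋ = 26
descent: ρ → (-9,15,13)  [lands on river]
river: ρ → (13,11,-11)
river: ρ → (-11,11,13)
river: ρ → (13,15,-9)
river: ρ → (-9,21,7)
river: ρ → (7,21,-9)
ρ-cycle length = 6 (tail of 1 descent step not counted)

6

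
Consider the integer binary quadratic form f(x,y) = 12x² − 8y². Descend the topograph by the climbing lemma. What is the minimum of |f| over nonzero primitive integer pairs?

descent: ρ → (-8,16,4)  [lands on river]
river: ρ → (4,16,-8)
closes: descent 1, river 2
min |a| on river = 4

4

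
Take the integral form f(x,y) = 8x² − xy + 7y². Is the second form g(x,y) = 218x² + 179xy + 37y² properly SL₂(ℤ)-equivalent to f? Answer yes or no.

D₁ = -223, D₂ = -223
f: flip: (8,-1,7)→(7,1,8)
f: reduced (well bottom): (7,1,8) with a≤c, −a<b≤a
g: flip: (218,179,37)→(37,-179,218)
g: translate: b→-31 (≡-179 mod 74), so (37,-179,218)→(37,-31,8)
g: flip: (37,-31,8)→(8,31,37)
g: translate: b→-1 (≡31 mod 16), so (8,31,37)→(8,-1,7)
g: flip: (8,-1,7)→(7,1,8)
g: reduced (well bottom): (7,1,8) with a≤c, −a<b≤a
reduced forms (7, 1, 8) vs (7, 1, 8) ⇒ equivalent

yes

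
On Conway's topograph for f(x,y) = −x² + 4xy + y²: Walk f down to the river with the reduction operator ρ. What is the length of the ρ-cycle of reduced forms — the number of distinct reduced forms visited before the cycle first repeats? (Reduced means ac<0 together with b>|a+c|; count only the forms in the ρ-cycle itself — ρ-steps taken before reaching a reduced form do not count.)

D = 20, ⌊√D⌋ = 4
river: ρ → (1,4,-1)
river: ρ → (-1,4,1)
ρ-cycle length = 2 (tail of 0 descent steps not counted)

2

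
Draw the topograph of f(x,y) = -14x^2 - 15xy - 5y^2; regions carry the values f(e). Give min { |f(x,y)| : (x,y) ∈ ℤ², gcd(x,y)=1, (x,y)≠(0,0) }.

translate: b→-13 (≡15 mod 28), so (14,15,5)→(14,-13,4)
flip: (14,-13,4)→(4,13,14)
translate: b→-3 (≡13 mod 8), so (4,13,14)→(4,-3,4)
flip: (4,-3,4)→(4,3,4)
reduced (well bottom): (4,3,4) with a≤c, −a<b≤a
well minimum |f| = |-4| = 4 (negative-definite)

4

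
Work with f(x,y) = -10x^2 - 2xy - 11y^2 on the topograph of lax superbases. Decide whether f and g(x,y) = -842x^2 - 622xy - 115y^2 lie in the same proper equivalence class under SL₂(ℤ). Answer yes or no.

D₁ = -436, D₂ = -436
f is negative-definite; reduce −f:
−f: reduced (well bottom): (10,2,11) with a≤c, −a<b≤a
flip sign back: reduced form of f is (-10,-2,-11)
g is negative-definite; reduce −g:
−g: flip: (842,622,115)→(115,-622,842)
−g: translate: b→68 (≡-622 mod 230), so (115,-622,842)→(115,68,11)
−g: flip: (115,68,11)→(11,-68,115)
−g: translate: b→-2 (≡-68 mod 22), so (11,-68,115)→(11,-2,10)
−g: flip: (11,-2,10)→(10,2,11)
−g: reduced (well bottom): (10,2,11) with a≤c, −a<b≤a
flip sign back: reduced form of g is (-10,-2,-11)
reduced forms (-10, -2, -11) vs (-10, -2, -11) ⇒ equivalent

yes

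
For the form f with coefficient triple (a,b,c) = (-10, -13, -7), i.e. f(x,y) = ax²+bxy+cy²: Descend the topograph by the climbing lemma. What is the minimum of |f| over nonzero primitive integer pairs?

translate: b→-7 (≡13 mod 20), so (10,13,7)→(10,-7,4)
flip: (10,-7,4)→(4,7,10)
translate: b→-1 (≡7 mod 8), so (4,7,10)→(4,-1,7)
reduced (well bottom): (4,-1,7) with a≤c, −a<b≤a
well minimum |f| = |-4| = 4 (negative-definite)

4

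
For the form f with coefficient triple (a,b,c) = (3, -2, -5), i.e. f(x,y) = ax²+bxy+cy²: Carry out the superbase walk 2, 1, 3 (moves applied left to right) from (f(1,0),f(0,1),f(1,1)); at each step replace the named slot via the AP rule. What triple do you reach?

start (3,-5,-4) = (f(1,0),f(0,1),f(1,1))
replace slot 2: 2·(3+(-4)) − (-5) = 3 → (3,3,-4)
replace slot 1: 2·(3+(-4)) − 3 = -5 → (-5,3,-4)
replace slot 3: 2·((-5)+3) − (-4) = 0 → (-5,3,0)

-5,3,0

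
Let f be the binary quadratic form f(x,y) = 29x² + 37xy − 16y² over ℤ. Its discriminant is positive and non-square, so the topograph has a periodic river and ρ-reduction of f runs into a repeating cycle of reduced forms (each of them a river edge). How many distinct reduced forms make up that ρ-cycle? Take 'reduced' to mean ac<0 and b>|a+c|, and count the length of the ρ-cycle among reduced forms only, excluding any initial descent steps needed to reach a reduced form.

D = 3225, ⌊√D⌋ = 56
river: ρ → (-16,27,39)
river: ρ → (39,51,-4)
river: ρ → (-4,53,26)
river: ρ → (26,51,-6)
river: ρ → (-6,45,50)
river: ρ → (50,55,-1)
river: ρ → (-1,55,50)
river: ρ → (50,45,-6)
river: ρ → (-6,51,26)
river: ρ → (26,53,-4)
river: ρ → (-4,51,39)
river: ρ → (39,27,-16)
river: ρ → (-16,37,29)
river: ρ → (29,21,-24)
river: ρ → (-24,27,26)
river: ρ → (26,25,-25)
river: ρ → (-25,25,26)
river: ρ → (26,27,-24)
river: ρ → (-24,21,29)
river: ρ → (29,37,-16)
ρ-cycle length = 20 (tail of 0 descent steps not counted)

20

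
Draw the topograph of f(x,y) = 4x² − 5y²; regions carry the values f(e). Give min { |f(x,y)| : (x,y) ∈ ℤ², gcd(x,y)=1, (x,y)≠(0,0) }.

descent: ρ → (-5,0,4)
descent: ρ → (4,8,-1)  [lands on river]
river: ρ → (-1,8,4)
closes: descent 2, river 2
min |a| on river = 1

1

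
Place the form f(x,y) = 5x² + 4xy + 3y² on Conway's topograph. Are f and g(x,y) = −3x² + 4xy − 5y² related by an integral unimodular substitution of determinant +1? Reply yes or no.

D₁ = -44, D₂ = -44
f: flip: (5,4,3)→(3,-4,5)
f: translate: b→2 (≡-4 mod 6), so (3,-4,5)→(3,2,4)
f: reduced (well bottom): (3,2,4) with a≤c, −a<b≤a
g is negative-definite; reduce −g:
−g: translate: b→2 (≡-4 mod 6), so (3,-4,5)→(3,2,4)
−g: reduced (well bottom): (3,2,4) with a≤c, −a<b≤a
flip sign back: reduced form of g is (-3,-2,-4)
reduced forms (3, 2, 4) vs (-3, -2, -4) ⇒ inequivalent

no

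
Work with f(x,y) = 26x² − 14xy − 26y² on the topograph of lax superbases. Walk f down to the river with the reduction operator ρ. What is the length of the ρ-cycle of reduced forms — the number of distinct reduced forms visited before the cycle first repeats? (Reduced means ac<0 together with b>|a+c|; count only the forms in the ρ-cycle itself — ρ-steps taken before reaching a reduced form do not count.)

D = 2900, ⌊√D⌋ = 53
descent: ρ → (-26,14,26)  [lands on river]
river: ρ → (26,38,-14)
river: ρ → (-14,46,14)
river: ρ → (14,38,-26)
ρ-cycle length = 4 (tail of 1 descent step not counted)

4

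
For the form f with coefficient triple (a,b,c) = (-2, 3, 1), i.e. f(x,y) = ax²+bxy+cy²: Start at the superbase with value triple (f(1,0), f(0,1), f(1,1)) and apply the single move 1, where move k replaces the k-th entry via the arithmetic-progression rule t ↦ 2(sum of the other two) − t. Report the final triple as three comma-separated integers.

start (-2,1,2) = (f(1,0),f(0,1),f(1,1))
replace slot 1: 2·(1+2) − (-2) = 8 → (8,1,2)

8,1,2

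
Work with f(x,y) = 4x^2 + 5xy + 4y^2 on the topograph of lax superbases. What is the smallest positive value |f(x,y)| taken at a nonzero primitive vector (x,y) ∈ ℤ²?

translate: b→-3 (≡5 mod 8), so (4,5,4)→(4,-3,3)
flip: (4,-3,3)→(3,3,4)
reduced (well bottom): (3,3,4) with a≤c, −a<b≤a
well minimum = a = 3

3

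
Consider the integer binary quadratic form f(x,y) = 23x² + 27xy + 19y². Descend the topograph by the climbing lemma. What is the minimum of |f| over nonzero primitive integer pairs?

translate: b→-19 (≡27 mod 46), so (23,27,19)→(23,-19,15)
flip: (23,-19,15)→(15,19,23)
translate: b→-11 (≡19 mod 30), so (15,19,23)→(15,-11,19)
reduced (well bottom): (15,-11,19) with a≤c, −a<b≤a
well minimum = a = 15

15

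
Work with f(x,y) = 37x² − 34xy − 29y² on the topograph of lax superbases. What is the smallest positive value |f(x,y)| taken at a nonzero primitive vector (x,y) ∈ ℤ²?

descent: ρ → (-29,34,37)  [lands on river]
river: ρ → (37,40,-26)
river: ρ → (-26,64,13)
river: ρ → (13,66,-21)
river: ρ → (-21,60,22)
river: ρ → (22,72,-3)
river: ρ → (-3,72,22)
river: ρ → (22,60,-21)
river: ρ → (-21,66,13)
river: ρ → (13,64,-26)
river: ρ → (-26,40,37)
river: ρ → (37,34,-29)
river: ρ → (-29,24,42)
river: ρ → (42,60,-11)
river: ρ → (-11,72,6)
river: ρ → (6,72,-11)
river: ρ → (-11,60,42)
river: ρ → (42,24,-29)
closes: descent 1, river 18
min |a| on river = 3

3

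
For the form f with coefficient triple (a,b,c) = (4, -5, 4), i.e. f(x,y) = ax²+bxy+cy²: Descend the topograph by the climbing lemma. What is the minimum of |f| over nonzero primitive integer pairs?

translate: b→3 (≡-5 mod 8), so (4,-5,4)→(4,3,3)
flip: (4,3,3)→(3,-3,4)
translate: b→3 (≡-3 mod 6), so (3,-3,4)→(3,3,4)
reduced (well bottom): (3,3,4) with a≤c, −a<b≤a
well minimum = a = 3

3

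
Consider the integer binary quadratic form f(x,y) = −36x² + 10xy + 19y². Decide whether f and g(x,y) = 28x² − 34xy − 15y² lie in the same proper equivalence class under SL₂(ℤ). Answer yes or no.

D₁ = 2836, D₂ = 2836
river cycle of f (length 30): (19, 28, -27), (-27, 26, 20), (20, 14, -33), (-33, 52, 1), (1, 52, -33), (-33, 14, 20), (20, 26, -27), (-27, 28, 19), (19, 48, -7), (-7, 50, 12), … (20 more)
river cycle of g (length 34): (-15, 34, 28), (28, 22, -21), (-21, 20, 29), (29, 38, -12), (-12, 34, 35), (35, 36, -11), (-11, 52, 3), (3, 50, -28), (-28, 6, 25), (25, 44, -9), … (24 more)
cycles differ ⇒ inequivalent

no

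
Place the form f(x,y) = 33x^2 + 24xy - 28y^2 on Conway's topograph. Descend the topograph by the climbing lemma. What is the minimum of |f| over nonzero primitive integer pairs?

river: ρ → (-28,32,29)
river: ρ → (29,26,-31)
river: ρ → (-31,36,24)
river: ρ → (24,60,-7)
river: ρ → (-7,52,56)
river: ρ → (56,60,-3)
river: ρ → (-3,60,56)
river: ρ → (56,52,-7)
river: ρ → (-7,60,24)
river: ρ → (24,36,-31)
river: ρ → (-31,26,29)
river: ρ → (29,32,-28)
river: ρ → (-28,24,33)
river: ρ → (33,42,-19)
river: ρ → (-19,34,41)
river: ρ → (41,48,-12)
river: ρ → (-12,48,41)
river: ρ → (41,34,-19)
river: ρ → (-19,42,33)
river: ρ → (33,24,-28)
closes: descent 0, river 20
min |a| on river = 3

3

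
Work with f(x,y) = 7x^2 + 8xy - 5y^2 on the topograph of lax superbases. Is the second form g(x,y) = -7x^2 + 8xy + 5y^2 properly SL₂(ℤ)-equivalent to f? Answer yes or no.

D₁ = 204, D₂ = 204
river cycle of f (length 6): (-5, 12, 3), (3, 12, -5), (-5, 8, 7), (7, 6, -6), (-6, 6, 7), (7, 8, -5)
river cycle of g (length 6): (5, 12, -3), (-3, 12, 5), (5, 8, -7), (-7, 6, 6), (6, 6, -7), (-7, 8, 5)
cycles differ ⇒ inequivalent

no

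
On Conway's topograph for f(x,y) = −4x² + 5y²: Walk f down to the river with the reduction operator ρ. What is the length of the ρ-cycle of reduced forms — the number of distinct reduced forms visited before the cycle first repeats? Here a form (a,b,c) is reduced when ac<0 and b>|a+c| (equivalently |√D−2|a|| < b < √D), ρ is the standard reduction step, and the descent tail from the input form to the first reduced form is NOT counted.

D = 80, ⌊√D⌋ = 8
descent: ρ → (5,0,-4)
descent: ρ → (-4,8,1)  [lands on river]
river: ρ → (1,8,-4)
ρ-cycle length = 2 (tail of 2 descent steps not counted)

2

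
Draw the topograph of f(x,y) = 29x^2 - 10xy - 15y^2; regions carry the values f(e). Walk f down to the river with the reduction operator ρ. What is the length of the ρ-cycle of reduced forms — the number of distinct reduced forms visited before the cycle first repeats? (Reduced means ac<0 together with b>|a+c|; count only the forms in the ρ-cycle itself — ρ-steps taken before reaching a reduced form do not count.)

D = 1840, ⌊√D⌋ = 42
descent: ρ → (-15,40,4)  [lands on river]
river: ρ → (4,40,-15)
river: ρ → (-15,20,24)
river: ρ → (24,28,-11)
river: ρ → (-11,38,9)
river: ρ → (9,34,-19)
river: ρ → (-19,42,1)
river: ρ → (1,42,-19)
river: ρ → (-19,34,9)
river: ρ → (9,38,-11)
river: ρ → (-11,28,24)
river: ρ → (24,20,-15)
ρ-cycle length = 12 (tail of 1 descent step not counted)

12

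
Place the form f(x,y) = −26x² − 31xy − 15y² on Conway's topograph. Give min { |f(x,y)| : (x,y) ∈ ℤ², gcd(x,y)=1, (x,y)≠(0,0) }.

translate: b→-21 (≡31 mod 52), so (26,31,15)→(26,-21,10)
flip: (26,-21,10)→(10,21,26)
translate: b→1 (≡21 mod 20), so (10,21,26)→(10,1,15)
reduced (well bottom): (10,1,15) with a≤c, −a<b≤a
well minimum |f| = |-10| = 10 (negative-definite)

10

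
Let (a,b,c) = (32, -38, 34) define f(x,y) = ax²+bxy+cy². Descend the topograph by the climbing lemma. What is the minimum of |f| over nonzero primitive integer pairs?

translate: b→26 (≡-38 mod 64), so (32,-38,34)→(32,26,28)
flip: (32,26,28)→(28,-26,32)
reduced (well bottom): (28,-26,32) with a≤c, −a<b≤a
well minimum = a = 28

28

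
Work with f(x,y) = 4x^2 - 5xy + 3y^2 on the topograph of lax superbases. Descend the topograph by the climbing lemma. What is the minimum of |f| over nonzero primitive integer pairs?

translate: b→3 (≡-5 mod 8), so (4,-5,3)→(4,3,2)
flip: (4,3,2)→(2,-3,4)
translate: b→1 (≡-3 mod 4), so (2,-3,4)→(2,1,3)
reduced (well bottom): (2,1,3) with a≤c, −a<b≤a
well minimum = a = 2

2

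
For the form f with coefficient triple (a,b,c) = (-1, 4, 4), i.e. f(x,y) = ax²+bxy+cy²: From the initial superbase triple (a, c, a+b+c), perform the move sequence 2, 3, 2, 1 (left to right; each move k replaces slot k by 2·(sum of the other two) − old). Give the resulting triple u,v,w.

start (-1,4,7) = (f(1,0),f(0,1),f(1,1))
replace slot 2: 2·((-1)+7) − 4 = 8 → (-1,8,7)
replace slot 3: 2·((-1)+8) − 7 = 7 → (-1,8,7)
replace slot 2: 2·((-1)+7) − 8 = 4 → (-1,4,7)
replace slot 1: 2·(4+7) − (-1) = 23 → (23,4,7)

23,4,7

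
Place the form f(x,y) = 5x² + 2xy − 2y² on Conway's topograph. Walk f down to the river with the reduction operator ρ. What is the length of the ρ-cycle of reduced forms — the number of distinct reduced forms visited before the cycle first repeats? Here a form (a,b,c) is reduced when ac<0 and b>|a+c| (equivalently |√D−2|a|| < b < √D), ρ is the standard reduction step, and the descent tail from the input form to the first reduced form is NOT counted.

D = 44, ⌊√D⌋ = 6
descent: ρ → (-2,6,1)  [lands on river]
river: ρ → (1,6,-2)
ρ-cycle length = 2 (tail of 1 descent step not counted)

2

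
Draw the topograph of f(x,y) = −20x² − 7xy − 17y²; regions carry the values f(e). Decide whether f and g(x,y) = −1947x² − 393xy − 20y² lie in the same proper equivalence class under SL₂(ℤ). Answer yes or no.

D₁ = -1311, D₂ = -1311
f is negative-definite; reduce −f:
−f: flip: (20,7,17)→(17,-7,20)
−f: reduced (well bottom): (17,-7,20) with a≤c, −a<b≤a
flip sign back: reduced form of f is (-17,7,-20)
g is negative-definite; reduce −g:
−g: flip: (1947,393,20)→(20,-393,1947)
−g: translate: b→7 (≡-393 mod 40), so (20,-393,1947)→(20,7,17)
−g: flip: (20,7,17)→(17,-7,20)
−g: reduced (well bottom): (17,-7,20) with a≤c, −a<b≤a
flip sign back: reduced form of g is (-17,7,-20)
reduced forms (-17, 7, -20) vs (-17, 7, -20) ⇒ equivalent

yes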